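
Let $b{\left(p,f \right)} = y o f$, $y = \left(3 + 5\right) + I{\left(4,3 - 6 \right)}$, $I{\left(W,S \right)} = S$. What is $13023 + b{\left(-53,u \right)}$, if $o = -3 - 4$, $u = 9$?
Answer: $12708$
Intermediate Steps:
$y = 5$ ($y = \left(3 + 5\right) + \left(3 - 6\right) = 8 + \left(3 - 6\right) = 8 - 3 = 5$)
$o = -7$ ($o = -3 - 4 = -7$)
$b{\left(p,f \right)} = - 35 f$ ($b{\left(p,f \right)} = 5 \left(-7\right) f = - 35 f$)
$13023 + b{\left(-53,u \right)} = 13023 - 315 = 12708$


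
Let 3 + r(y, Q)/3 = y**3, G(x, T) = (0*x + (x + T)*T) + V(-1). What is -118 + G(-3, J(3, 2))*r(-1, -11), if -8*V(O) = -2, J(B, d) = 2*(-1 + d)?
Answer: -97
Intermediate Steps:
J(B, d) = -2 + 2*d
V(O) = 1/4 (V(O) = -1/8*(-2) = 1/4)
G(x, T) = 1/4 + T*(T + x) (G(x, T) = (0*x + (x + T)*T) + 1/4 = (0 + (T + x)*T) + 1/4 = (0 + T*(T + x)) + 1/4 = T*(T + x) + 1/4 = 1/4 + T*(T + x))
r(y, Q) = -9 + 3*y**3
-118 + G(-3, J(3, 2))*r(-1, -11) = -118 + (1/4 + (-2 + 2*2)**2 + (-2 + 2*2)*(-3))*(-9 + 3*(-1)**3) = -118 + (1/4 + (-2 + 4)**2 + (-2 + 4)*(-3))*(-9 + 3*(-1)) = -118 + (1/4 + 2**2 + 2*(-3))*(-9 - 3) = -118 + (1/4 + 4 - 6)*(-12) = -118 - 7/4*(-12) = -118 + 21 = -97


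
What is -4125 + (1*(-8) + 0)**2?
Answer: -4061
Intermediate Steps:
-4125 + (1*(-8) + 0)**2 = -4125 + (-8 + 0)**2 = -4125 + (-8)**2 = -4125 + 64 = -4061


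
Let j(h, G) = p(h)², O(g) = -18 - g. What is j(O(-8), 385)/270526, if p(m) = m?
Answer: 50/135263 ≈ 0.00036965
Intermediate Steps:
j(h, G) = h²
j(O(-8), 385)/270526 = (-18 - 1*(-8))²/270526 = (-18 + 8)²*(1/270526) = (-10)²*(1/270526) = 100*(1/270526) = 50/135263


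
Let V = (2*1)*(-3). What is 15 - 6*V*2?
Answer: 87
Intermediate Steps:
V = -6 (V = 2*(-3) = -6)
15 - 6*V*2 = 15 - (-36)*2 = 15 - 6*(-12) = 15 + 72 = 87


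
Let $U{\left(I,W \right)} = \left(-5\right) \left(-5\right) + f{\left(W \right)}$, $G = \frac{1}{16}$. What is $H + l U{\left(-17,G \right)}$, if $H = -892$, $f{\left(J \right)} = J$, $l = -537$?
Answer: $- \frac{229609}{16} \approx -14351.0$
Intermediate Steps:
$G = \frac{1}{16} \approx 0.0625$
$U{\left(I,W \right)} = 25 + W$ ($U{\left(I,W \right)} = \left(-5\right) \left(-5\right) + W = 25 + W$)
$H + l U{\left(-17,G \right)} = -892 - 537 \left(25 + \frac{1}{16}\right) = -892 - \frac{215337}{16} = - \frac{229609}{16}$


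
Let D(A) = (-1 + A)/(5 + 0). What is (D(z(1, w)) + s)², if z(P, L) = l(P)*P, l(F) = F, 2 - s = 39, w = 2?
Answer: 1369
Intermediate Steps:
s = -37 (s = 2 - 1*39 = 2 - 39 = -37)
z(P, L) = P² (z(P, L) = P*P = P²)
D(A) = -⅕ + A/5 (D(A) = (-1 + A)/5 = (-1 + A)*(⅕) = -⅕ + A/5)
(D(z(1, w)) + s)² = ((-⅕ + (⅕)*1²) - 37)² = ((-⅕ + (⅕)*1) - 37)² = ((-⅕ + ⅕) - 37)² = (0 - 37)² = (-37)² = 1369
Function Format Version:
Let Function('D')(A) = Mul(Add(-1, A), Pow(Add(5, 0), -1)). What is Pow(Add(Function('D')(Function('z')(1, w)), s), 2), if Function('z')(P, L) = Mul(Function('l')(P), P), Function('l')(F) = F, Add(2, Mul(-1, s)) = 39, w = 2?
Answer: 1369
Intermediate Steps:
s = -37 (s = Add(2, Mul(-1, 39)) = Add(2, -39) = -37)
Function('z')(P, L) = Pow(P, 2) (Function('z')(P, L) = Mul(P, P) = Pow(P, 2))
Function('D')(A) = Add(Rational(-1, 5), Mul(Rational(1, 5), A)) (Function('D')(A) = Mul(Add(-1, A), Pow(5, -1)) = Mul(Add(-1, A), Rational(1, 5)) = Add(Rational(-1, 5), Mul(Rational(1, 5), A)))
Pow(Add(Function('D')(Function('z')(1, w)), s), 2) = Pow(Add(Add(Rational(-1, 5), Mul(Rational(1, 5), Pow(1, 2))), -37), 2) = Pow(Add(Add(Rational(-1, 5), Mul(Rational(1, 5), 1)), -37), 2) = Pow(Add(Add(Rational(-1, 5), Rational(1, 5)), -37), 2) = Pow(Add(0, -37), 2) = Pow(-37, 2) = 1369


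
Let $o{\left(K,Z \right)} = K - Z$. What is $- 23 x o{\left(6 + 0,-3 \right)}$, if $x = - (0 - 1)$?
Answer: $-207$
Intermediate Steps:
$x = 1$ ($x = \left(-1\right) \left(-1\right) = 1$)
$- 23 x o{\left(6 + 0,-3 \right)} = \left(-23\right) 1 \left(\left(6 + 0\right) - -3\right) = - 23 \left(6 + 3\right) = \left(-23\right) 9 = -207$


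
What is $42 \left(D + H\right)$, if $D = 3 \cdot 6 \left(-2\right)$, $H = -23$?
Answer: $-2478$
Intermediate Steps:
$D = -36$ ($D = 18 \left(-2\right) = -36$)
$42 \left(D + H\right) = 42 \left(-36 - 23\right) = 42 \left(-59\right) = -2478$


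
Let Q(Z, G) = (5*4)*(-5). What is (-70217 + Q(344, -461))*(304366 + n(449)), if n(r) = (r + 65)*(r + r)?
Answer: -53858462346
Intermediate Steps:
n(r) = 2*r*(65 + r) (n(r) = (65 + r)*(2*r) = 2*r*(65 + r))
Q(Z, G) = -100 (Q(Z, G) = 20*(-5) = -100)
(-70217 + Q(344, -461))*(304366 + n(449)) = (-70217 - 100)*(304366 + 2*449*(65 + 449)) = -70317*(304366 + 2*449*514) = -70317*(304366 + 461572) = -70317*765938 = -53858462346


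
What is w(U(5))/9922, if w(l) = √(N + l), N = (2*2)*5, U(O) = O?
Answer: 5/9922 ≈ 0.00050393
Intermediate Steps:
N = 20 (N = 4*5 = 20)
w(l) = √(20 + l)
w(U(5))/9922 = √(20 + 5)/9922 = √25*(1/9922) = 5*(1/9922) = 5/9922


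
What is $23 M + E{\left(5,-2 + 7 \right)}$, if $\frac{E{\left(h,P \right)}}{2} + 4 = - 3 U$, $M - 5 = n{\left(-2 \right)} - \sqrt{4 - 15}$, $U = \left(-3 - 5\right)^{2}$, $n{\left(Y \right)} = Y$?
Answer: $-323 - 23 i \sqrt{11} \approx -323.0 - 76.282 i$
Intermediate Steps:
$U = 64$ ($U = \left(-8\right)^{2} = 64$)
$M = 3 - i \sqrt{11}$ ($M = 5 - \left(2 + \sqrt{4 - 15}\right) = 5 - \left(2 + \sqrt{-11}\right) = 5 - \left(2 + i \sqrt{11}\right) = 3 - i \sqrt{11} \approx 3.0 - 3.3166 i$)
$E{\left(h,P \right)} = -392$ ($E{\left(h,P \right)} = -8 + 2 \left(\left(-3\right) 64\right) = -8 + 2 \left(-192\right) = -8 - 384 = -392$)
$23 M + E{\left(5,-2 + 7 \right)} = 23 \left(3 - i \sqrt{11}\right) - 392 = \left(69 - 23 i \sqrt{11}\right) - 392 = -323 - 23 i \sqrt{11}$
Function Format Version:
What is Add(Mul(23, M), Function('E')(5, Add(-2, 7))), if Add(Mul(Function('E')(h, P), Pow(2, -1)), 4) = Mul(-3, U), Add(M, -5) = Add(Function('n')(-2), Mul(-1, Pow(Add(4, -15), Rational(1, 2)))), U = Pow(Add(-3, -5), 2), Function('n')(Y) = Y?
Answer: Add(-323, Mul(-23, I, Pow(11, Rational(1, 2)))) ≈ Add(-323.00, Mul(-76.282, I))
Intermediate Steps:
U = 64 (U = Pow(-8, 2) = 64)
M = Add(3, Mul(-1, I, Pow(11, Rational(1, 2)))) (M = Add(5, Add(-2, Mul(-1, Pow(Add(4, -15), Rational(1, 2))))) = Add(5, Add(-2, Mul(-1, Pow(-11, Rational(1, 2))))) = Add(5, Add(-2, Mul(-1, Mul(I, Pow(11, Rational(1, 2)))))) = Add(5, Add(-2, Mul(-1, I, Pow(11, Rational(1, 2))))) = Add(3, Mul(-1, I, Pow(11, Rational(1, 2)))) ≈ Add(3.0000, Mul(-3.3166, I)))
Function('E')(h, P) = -392 (Function('E')(h, P) = Add(-8, Mul(2, Mul(-3, 64))) = Add(-8, Mul(2, -192)) = Add(-8, -384) = -392)
Add(Mul(23, M), Function('E')(5, Add(-2, 7))) = Add(Mul(23, Add(3, Mul(-1, I, Pow(11, Rational(1, 2))))), -392) = Add(Add(69, Mul(-23, I, Pow(11, Rational(1, 2)))), -392) = Add(-323, Mul(-23, I, Pow(11, Rational(1, 2))))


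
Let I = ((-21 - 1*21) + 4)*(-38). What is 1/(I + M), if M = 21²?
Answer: 1/1885 ≈ 0.00053050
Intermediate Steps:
M = 441
I = 1444 (I = ((-21 - 21) + 4)*(-38) = (-42 + 4)*(-38) = -38*(-38) = 1444)
1/(I + M) = 1/(1444 + 441) = 1/1885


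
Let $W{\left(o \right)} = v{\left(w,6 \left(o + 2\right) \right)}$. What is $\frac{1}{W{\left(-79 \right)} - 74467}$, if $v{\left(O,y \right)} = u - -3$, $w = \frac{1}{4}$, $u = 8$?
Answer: $- \frac{1}{74456} \approx -1.3431 \cdot 10^{-5}$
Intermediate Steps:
$w = \frac{1}{4} \approx 0.25$
$v{\left(O,y \right)} = 11$ ($v{\left(O,y \right)} = 8 - -3 = 8 + 3 = 11$)
$W{\left(o \right)} = 11$
$\frac{1}{W{\left(-79 \right)} - 74467} = \frac{1}{11 - 74467} = \frac{1}{-74456} = - \frac{1}{74456}$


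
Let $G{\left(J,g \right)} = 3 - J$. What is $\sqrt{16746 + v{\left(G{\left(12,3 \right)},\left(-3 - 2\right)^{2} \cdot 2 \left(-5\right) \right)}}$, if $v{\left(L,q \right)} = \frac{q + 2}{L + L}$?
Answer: $\frac{\sqrt{150838}}{3} \approx 129.46$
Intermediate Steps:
$v{\left(L,q \right)} = \frac{2 + q}{2 L}$
$\sqrt{16746 + v{\left(G{\left(12,3 \right)},\left(-3 - 2\right)^{2} \cdot 2 \left(-5\right) \right)}} = \sqrt{16746 + \frac{2 + \left(-3 - 2\right)^{2} \cdot 2 \left(-5\right)}{2 \left(3 - 12\right)}} = \sqrt{16746 + \frac{2 + \left(-5\right)^{2} \cdot 2 \left(-5\right)}{2 \left(3 - 12\right)}} = \sqrt{16746 + \frac{2 + 25 \cdot 2 \left(-5\right)}{2 \left(-9\right)}} = \sqrt{16746 + \frac{1}{2} \left(- \frac{1}{9}\right) \left(2 + 50 \left(-5\right)\right)} = \sqrt{16746 + \frac{1}{2} \left(- \frac{1}{9}\right) \left(2 - 250\right)} = \sqrt{16746 + \frac{1}{2} \left(- \frac{1}{9}\right) \left(-248\right)} = \sqrt{16746 + \frac{124}{9}} = \sqrt{\frac{150838}{9}} = \frac{\sqrt{150838}}{3}$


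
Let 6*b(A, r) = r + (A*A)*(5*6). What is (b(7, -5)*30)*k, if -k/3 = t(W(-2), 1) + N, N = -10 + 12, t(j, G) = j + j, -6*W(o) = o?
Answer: -58600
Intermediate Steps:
W(o) = -o/6
t(j, G) = 2*j
N = 2
b(A, r) = 5*A**2 + r/6 (b(A, r) = (r + (A*A)*(5*6))/6 = (r + A**2*30)/6 = (r + 30*A**2)/6 = 5*A**2 + r/6)
k = -8 (k = -3*(2*(-1/6*(-2)) + 2) = -3*(2*(1/3) + 2) = -3*(2/3 + 2) = -3*8/3 = -8)
(b(7, -5)*30)*k = ((5*7**2 + (1/6)*(-5))*30)*(-8) = ((5*49 - 5/6)*30)*(-8) = ((245 - 5/6)*30)*(-8) = ((1465/6)*30)*(-8) = 7325*(-8) = -58600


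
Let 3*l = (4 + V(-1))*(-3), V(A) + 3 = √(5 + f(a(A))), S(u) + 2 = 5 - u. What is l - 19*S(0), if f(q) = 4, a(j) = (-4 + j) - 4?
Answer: -61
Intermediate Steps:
a(j) = -8 + j
S(u) = 3 - u (S(u) = -2 + (5 - u) = 3 - u)
V(A) = 0 (V(A) = -3 + √(5 + 4) = -3 + √9 = -3 + 3 = 0)
l = -4 (l = ((4 + 0)*(-3))/3 = (4*(-3))/3 = (⅓)*(-12) = -4)
l - 19*S(0) = -4 - 19*(3 - 1*0) = -4 - 19*(3 + 0) = -4 - 19*3 = -4 - 57 = -61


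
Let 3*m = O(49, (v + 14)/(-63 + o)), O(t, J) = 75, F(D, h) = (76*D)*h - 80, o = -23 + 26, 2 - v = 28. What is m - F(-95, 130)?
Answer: 938705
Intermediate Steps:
v = -26 (v = 2 - 1*28 = 2 - 28 = -26)
o = 3
F(D, h) = -80 + 76*D*h (F(D, h) = 76*D*h - 80 = -80 + 76*D*h)
m = 25 (m = (⅓)*75 = 25)
m - F(-95, 130) = 25 - (-80 + 76*(-95)*130) = 25 - (-80 - 938600) = 25 - 1*(-938680) = 25 + 938680 = 938705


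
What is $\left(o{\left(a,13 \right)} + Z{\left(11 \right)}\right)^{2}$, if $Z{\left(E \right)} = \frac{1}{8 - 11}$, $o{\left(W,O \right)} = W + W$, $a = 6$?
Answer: $\frac{1225}{9} \approx 136.11$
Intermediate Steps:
$o{\left(W,O \right)} = 2 W$
$Z{\left(E \right)} = - \frac{1}{3}$ ($Z{\left(E \right)} = \frac{1}{-3} = - \frac{1}{3}$)
$\left(o{\left(a,13 \right)} + Z{\left(11 \right)}\right)^{2} = \left(2 \cdot 6 - \frac{1}{3}\right)^{2} = \left(12 - \frac{1}{3}\right)^{2} = \left(\frac{35}{3}\right)^{2} = \frac{1225}{9}$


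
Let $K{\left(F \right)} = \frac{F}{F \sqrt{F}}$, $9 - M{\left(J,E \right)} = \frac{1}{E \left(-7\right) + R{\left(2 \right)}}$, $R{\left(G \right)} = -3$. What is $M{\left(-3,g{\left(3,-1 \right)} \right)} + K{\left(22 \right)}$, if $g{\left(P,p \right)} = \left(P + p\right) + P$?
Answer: $\frac{343}{38} + \frac{\sqrt{22}}{22} \approx 9.2395$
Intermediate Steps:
$g{\left(P,p \right)} = p + 2 P$
$M{\left(J,E \right)} = 9 - \frac{1}{-3 - 7 E}$ ($M{\left(J,E \right)} = 9 - \frac{1}{E \left(-7\right) - 3} = 9 - \frac{1}{- 7 E - 3} = 9 - \frac{1}{-3 - 7 E}$)
$K{\left(F \right)} = \frac{1}{\sqrt{F}}$ ($K{\left(F \right)} = \frac{F}{F^{\frac{3}{2}}} = \frac{1}{\sqrt{F}}$)
$M{\left(-3,g{\left(3,-1 \right)} \right)} + K{\left(22 \right)} = \frac{7 \left(4 + 9 \left(-1 + 2 \cdot 3\right)\right)}{3 + 7 \left(-1 + 2 \cdot 3\right)} + \frac{1}{\sqrt{22}} = \frac{7 \left(4 + 9 \left(-1 + 6\right)\right)}{3 + 7 \left(-1 + 6\right)} + \frac{\sqrt{22}}{22} = \frac{7 \left(4 + 9 \cdot 5\right)}{3 + 7 \cdot 5} + \frac{\sqrt{22}}{22} = \frac{7 \left(4 + 45\right)}{3 + 35} + \frac{\sqrt{22}}{22} = 7 \cdot \frac{1}{38} \cdot 49 + \frac{\sqrt{22}}{22} = \frac{343}{38} + \frac{\sqrt{22}}{22}$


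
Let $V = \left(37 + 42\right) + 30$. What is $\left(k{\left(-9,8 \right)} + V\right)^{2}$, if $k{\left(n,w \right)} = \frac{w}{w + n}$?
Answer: $10201$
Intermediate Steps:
$k{\left(n,w \right)} = \frac{w}{n + w}$
$V = 109$ ($V = 79 + 30 = 109$)
$\left(k{\left(-9,8 \right)} + V\right)^{2} = \left(\frac{8}{-9 + 8} + 109\right)^{2} = \left(\frac{8}{-1} + 109\right)^{2} = \left(8 \left(-1\right) + 109\right)^{2} = \left(-8 + 109\right)^{2} = 101^{2} = 10201$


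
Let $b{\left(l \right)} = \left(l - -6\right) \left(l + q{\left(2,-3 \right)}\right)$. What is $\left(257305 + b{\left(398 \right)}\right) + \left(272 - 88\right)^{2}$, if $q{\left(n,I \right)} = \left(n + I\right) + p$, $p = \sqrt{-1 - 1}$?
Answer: $451549 + 404 i \sqrt{2} \approx 4.5155 \cdot 10^{5} + 571.34 i$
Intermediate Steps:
$p = i \sqrt{2}$ ($p = \sqrt{-2} = i \sqrt{2} \approx 1.4142 i$)
$q{\left(n,I \right)} = I + n + i \sqrt{2}$ ($q{\left(n,I \right)} = \left(n + I\right) + i \sqrt{2} = \left(I + n\right) + i \sqrt{2} = I + n + i \sqrt{2}$)
$b{\left(l \right)} = \left(6 + l\right) \left(-1 + l + i \sqrt{2}\right)$ ($b{\left(l \right)} = \left(l - -6\right) \left(l + \left(-3 + 2 + i \sqrt{2}\right)\right) = \left(l + 6\right) \left(l - \left(1 - i \sqrt{2}\right)\right) = \left(6 + l\right) \left(-1 + l + i \sqrt{2}\right)$)
$\left(257305 + b{\left(398 \right)}\right) + \left(272 - 88\right)^{2} = \left(257305 + \left(-6 + 398^{2} + 5 \cdot 398 + 6 i \sqrt{2} + i 398 \sqrt{2}\right)\right) + \left(272 - 88\right)^{2} = \left(257305 + \left(-6 + 158404 + 1990 + 6 i \sqrt{2} + 398 i \sqrt{2}\right)\right) + 184^{2} = \left(257305 + \left(160388 + 404 i \sqrt{2}\right)\right) + 33856 = \left(417693 + 404 i \sqrt{2}\right) + 33856 = 451549 + 404 i \sqrt{2}$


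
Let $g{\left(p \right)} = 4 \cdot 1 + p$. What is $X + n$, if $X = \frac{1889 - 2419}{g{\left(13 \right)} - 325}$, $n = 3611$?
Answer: $\frac{556359}{154} \approx 3612.7$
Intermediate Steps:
$g{\left(p \right)} = 4 + p$
$X = \frac{265}{154}$ ($X = \frac{1889 - 2419}{\left(4 + 13\right) - 325} = - \frac{530}{17 - 325} = - \frac{530}{-308} = \left(-530\right) \left(- \frac{1}{308}\right) = \frac{265}{154} \approx 1.7208$)
$X + n = \frac{265}{154} + 3611 = \frac{556359}{154}$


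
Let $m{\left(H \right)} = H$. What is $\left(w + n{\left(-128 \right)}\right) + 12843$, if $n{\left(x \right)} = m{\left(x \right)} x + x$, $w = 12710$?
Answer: $41809$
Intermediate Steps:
$n{\left(x \right)} = x + x^{2}$ ($n{\left(x \right)} = x x + x = x^{2} + x = x + x^{2}$)
$\left(w + n{\left(-128 \right)}\right) + 12843 = \left(12710 - 128 \left(1 - 128\right)\right) + 12843 = \left(12710 - -16256\right) + 12843 = \left(12710 + 16256\right) + 12843 = 28966 + 12843 = 41809$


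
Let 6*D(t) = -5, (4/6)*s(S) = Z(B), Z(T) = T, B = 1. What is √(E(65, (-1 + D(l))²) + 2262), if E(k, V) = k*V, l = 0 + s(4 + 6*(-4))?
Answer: √89297/6 ≈ 49.804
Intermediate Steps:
s(S) = 3/2 (s(S) = (3/2)*1 = 3/2)
l = 3/2 (l = 0 + 3/2 = 3/2 ≈ 1.5000)
D(t) = -⅚ (D(t) = (⅙)*(-5) = -⅚)
E(k, V) = V*k
√(E(65, (-1 + D(l))²) + 2262) = √((-1 - ⅚)²*65 + 2262) = √((-11/6)²*65 + 2262) = √((121/36)*65 + 2262) = √(7865/36 + 2262) = √(89297/36) = √89297/6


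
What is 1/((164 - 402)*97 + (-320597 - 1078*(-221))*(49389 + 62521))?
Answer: -1/9216818776 ≈ -1.0850e-10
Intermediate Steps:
1/((164 - 402)*97 + (-320597 - 1078*(-221))*(49389 + 62521)) = 1/(-238*97 + (-320597 + 238238)*111910) = 1/(-23086 - 82359*111910) = 1/(-23086 - 9216795690) = 1/(-9216818776) = -1/9216818776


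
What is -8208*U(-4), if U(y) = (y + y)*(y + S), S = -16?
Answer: -1313280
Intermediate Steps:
U(y) = 2*y*(-16 + y) (U(y) = (y + y)*(y - 16) = (2*y)*(-16 + y) = 2*y*(-16 + y))
-8208*U(-4) = -16416*(-4)*(-16 - 4) = -16416*(-4)*(-20) = -8208*160 = -1313280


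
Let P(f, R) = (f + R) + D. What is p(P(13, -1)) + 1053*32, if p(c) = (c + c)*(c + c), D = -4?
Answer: 33952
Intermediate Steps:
P(f, R) = -4 + R + f (P(f, R) = (f + R) - 4 = (R + f) - 4 = -4 + R + f)
p(c) = 4*c² (p(c) = (2*c)*(2*c) = 4*c²)
p(P(13, -1)) + 1053*32 = 4*(-4 - 1 + 13)² + 1053*32 = 4*8² + 33696 = 4*64 + 33696 = 256 + 33696 = 33952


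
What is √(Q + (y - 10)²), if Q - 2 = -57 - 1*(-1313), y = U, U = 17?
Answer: √1307 ≈ 36.152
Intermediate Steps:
y = 17
Q = 1258 (Q = 2 + (-57 - 1*(-1313)) = 2 + (-57 + 1313) = 2 + 1256 = 1258)
√(Q + (y - 10)²) = √(1258 + (17 - 10)²) = √(1258 + 7²) = √(1258 + 49) = √1307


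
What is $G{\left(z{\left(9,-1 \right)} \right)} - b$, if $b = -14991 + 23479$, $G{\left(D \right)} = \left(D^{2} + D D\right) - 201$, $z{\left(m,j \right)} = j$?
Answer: $-8687$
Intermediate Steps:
$G{\left(D \right)} = -201 + 2 D^{2}$ ($G{\left(D \right)} = \left(D^{2} + D^{2}\right) - 201 = 2 D^{2} - 201 = -201 + 2 D^{2}$)
$b = 8488$
$G{\left(z{\left(9,-1 \right)} \right)} - b = \left(-201 + 2 \left(-1\right)^{2}\right) - 8488 = \left(-201 + 2 \cdot 1\right) - 8488 = \left(-201 + 2\right) - 8488 = -199 - 8488 = -8687$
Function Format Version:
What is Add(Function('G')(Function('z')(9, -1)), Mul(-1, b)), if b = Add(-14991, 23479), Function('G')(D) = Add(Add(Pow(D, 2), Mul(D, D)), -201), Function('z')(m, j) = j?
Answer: -8687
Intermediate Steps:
Function('G')(D) = Add(-201, Mul(2, Pow(D, 2))) (Function('G')(D) = Add(Add(Pow(D, 2), Pow(D, 2)), -201) = Add(Mul(2, Pow(D, 2)), -201) = Add(-201, Mul(2, Pow(D, 2))))
b = 8488
Add(Function('G')(Function('z')(9, -1)), Mul(-1, b)) = Add(Add(-201, Mul(2, Pow(-1, 2))), Mul(-1, 8488)) = Add(Add(-201, Mul(2, 1)), -8488) = Add(Add(-201, 2), -8488) = Add(-199, -8488) = -8687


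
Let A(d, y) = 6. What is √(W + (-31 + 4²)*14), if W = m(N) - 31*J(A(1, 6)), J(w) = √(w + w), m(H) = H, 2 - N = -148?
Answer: √(-60 - 62*√3) ≈ 12.938*I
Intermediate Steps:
N = 150 (N = 2 - 1*(-148) = 2 + 148 = 150)
J(w) = √2*√w (J(w) = √(2*w) = √2*√w)
W = 150 - 62*√3 (W = 150 - 31*√2*√6 = 150 - 62*√3 ≈ 42.613)
√(W + (-31 + 4²)*14) = √((150 - 62*√3) + (-31 + 4²)*14) = √((150 - 62*√3) + (-31 + 16)*14) = √((150 - 62*√3) - 15*14) = √((150 - 62*√3) - 210) = √(-60 - 62*√3)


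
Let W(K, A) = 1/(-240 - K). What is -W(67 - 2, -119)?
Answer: 1/305 ≈ 0.0032787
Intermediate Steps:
-W(67 - 2, -119) = -(-1)/(240 + (67 - 2)) = -(-1)/(240 + 65) = -(-1)/305 = -1*(-1/305) = 1/305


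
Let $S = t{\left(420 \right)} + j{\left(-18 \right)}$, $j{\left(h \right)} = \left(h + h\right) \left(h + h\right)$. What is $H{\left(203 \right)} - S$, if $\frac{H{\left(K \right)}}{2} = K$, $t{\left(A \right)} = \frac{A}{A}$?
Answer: $-891$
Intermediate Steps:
$t{\left(A \right)} = 1$
$j{\left(h \right)} = 4 h^{2}$ ($j{\left(h \right)} = 2 h 2 h = 4 h^{2}$)
$H{\left(K \right)} = 2 K$
$S = 1297$ ($S = 1 + 4 \left(-18\right)^{2} = 1 + 4 \cdot 324 = 1 + 1296 = 1297$)
$H{\left(203 \right)} - S = 2 \cdot 203 - 1297 = 406 - 1297 = -891$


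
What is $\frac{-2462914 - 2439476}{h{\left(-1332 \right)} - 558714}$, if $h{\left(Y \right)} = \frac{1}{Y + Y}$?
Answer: $\frac{13059966960}{1488414097} \approx 8.7744$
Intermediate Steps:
$h{\left(Y \right)} = \frac{1}{2 Y}$
$\frac{-2462914 - 2439476}{h{\left(-1332 \right)} - 558714} = \frac{-2462914 - 2439476}{\frac{1}{2 \left(-1332\right)} - 558714} = - \frac{4902390}{\frac{1}{2} \left(- \frac{1}{1332}\right) - 558714} = - \frac{4902390}{- \frac{1}{2664} - 558714} = - \frac{4902390}{- \frac{1488414097}{2664}} = \left(-4902390\right) \left(- \frac{2664}{1488414097}\right) = \frac{13059966960}{1488414097}$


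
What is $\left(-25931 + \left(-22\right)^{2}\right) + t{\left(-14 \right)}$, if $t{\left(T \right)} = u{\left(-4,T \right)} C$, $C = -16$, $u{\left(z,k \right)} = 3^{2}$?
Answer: $-25591$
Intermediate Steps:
$u{\left(z,k \right)} = 9$
$t{\left(T \right)} = -144$ ($t{\left(T \right)} = 9 \left(-16\right) = -144$)
$\left(-25931 + \left(-22\right)^{2}\right) + t{\left(-14 \right)} = \left(-25931 + \left(-22\right)^{2}\right) - 144 = \left(-25931 + 484\right) - 144 = -25447 - 144 = -25591$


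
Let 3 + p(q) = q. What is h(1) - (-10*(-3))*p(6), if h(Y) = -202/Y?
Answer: -292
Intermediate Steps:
p(q) = -3 + q
h(1) - (-10*(-3))*p(6) = -202/1 - (-10*(-3))*(-3 + 6) = -202*1 - 30*3 = -202 - 1*90 = -202 - 90 = -292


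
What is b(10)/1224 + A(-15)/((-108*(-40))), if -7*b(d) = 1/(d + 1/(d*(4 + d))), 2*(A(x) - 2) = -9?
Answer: -8099/13718592 ≈ -0.00059037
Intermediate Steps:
A(x) = -5/2 (A(x) = 2 + (½)*(-9) = 2 - 9/2 = -5/2)
b(d) = -1/(7*(d + 1/(d*(4 + d))))
b(10)/1224 + A(-15)/((-108*(-40))) = -1*10*(4 + 10)/(7 + 7*10³ + 28*10²)/1224 - 5/(2*((-108*(-40)))) = -1*10*14/(7 + 7*1000 + 28*100)*(1/1224) - 5/2/4320 = -1*10*14/(7 + 7000 + 2800)*(1/1224) - 5/2*1/4320 = -1*10*14/9807*(1/1224) - 1/1728 = -1*10*1/9807*14*(1/1224) - 1/1728 = -20/1401*1/1224 - 1/1728 = -5/428706 - 1/1728 = -8099/13718592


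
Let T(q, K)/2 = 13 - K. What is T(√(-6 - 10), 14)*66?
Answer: -132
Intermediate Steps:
T(q, K) = 26 - 2*K (T(q, K) = 2*(13 - K) = 26 - 2*K)
T(√(-6 - 10), 14)*66 = (26 - 2*14)*66 = (26 - 28)*66 = -2*66 = -132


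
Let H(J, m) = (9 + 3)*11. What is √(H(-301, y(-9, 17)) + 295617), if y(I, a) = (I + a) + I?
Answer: 3*√32861 ≈ 543.83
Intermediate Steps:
y(I, a) = a + 2*I
H(J, m) = 132 (H(J, m) = 12*11 = 132)
√(H(-301, y(-9, 17)) + 295617) = √(132 + 295617) = √295749 = 3*√32861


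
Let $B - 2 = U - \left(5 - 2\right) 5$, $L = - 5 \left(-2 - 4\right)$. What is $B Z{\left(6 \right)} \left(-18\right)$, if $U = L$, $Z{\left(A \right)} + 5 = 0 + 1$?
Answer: $1224$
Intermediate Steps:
$L = 30$ ($L = \left(-5\right) \left(-6\right) = 30$)
$Z{\left(A \right)} = -4$ ($Z{\left(A \right)} = -5 + \left(0 + 1\right) = -5 + 1 = -4$)
$U = 30$
$B = 17$ ($B = 2 + \left(30 - \left(5 - 2\right) 5\right) = 2 + \left(30 - 3 \cdot 5\right) = 2 + \left(30 - 15\right) = 2 + 15 = 17$)
$B Z{\left(6 \right)} \left(-18\right) = 17 \left(-4\right) \left(-18\right) = \left(-68\right) \left(-18\right) = 1224$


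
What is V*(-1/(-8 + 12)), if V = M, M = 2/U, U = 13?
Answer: -1/26 ≈ -0.038462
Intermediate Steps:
M = 2/13 ≈ 0.15385
V = 2/13 ≈ 0.15385
V*(-1/(-8 + 12)) = 2*(-1/(-8 + 12))/13 = 2*(-1/4)/13 = 2*((¼)*(-1))/13 = (2/13)*(-¼) = -1/26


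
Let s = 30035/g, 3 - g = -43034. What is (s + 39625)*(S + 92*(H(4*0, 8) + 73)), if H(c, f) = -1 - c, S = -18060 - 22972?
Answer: -58678410873280/43037 ≈ -1.3634e+9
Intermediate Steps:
g = 43037 (g = 3 - 1*(-43034) = 3 + 43034 = 43037)
S = -41032
s = 30035/43037 ≈ 0.69789
(s + 39625)*(S + 92*(H(4*0, 8) + 73)) = (30035/43037 + 39625)*(-41032 + 92*((-1 - 4*0) + 73)) = 1705371160*(-41032 + 92*((-1 - 1*0) + 73))/43037 = 1705371160*(-41032 + 92*((-1 + 0) + 73))/43037 = 1705371160*(-41032 + 92*(-1 + 73))/43037 = 1705371160*(-41032 + 92*72)/43037 = 1705371160*(-41032 + 6624)/43037 = (1705371160/43037)*(-34408) = -58678410873280/43037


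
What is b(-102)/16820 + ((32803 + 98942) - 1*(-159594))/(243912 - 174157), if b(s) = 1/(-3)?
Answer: 2940179237/703967460 ≈ 4.1766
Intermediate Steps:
b(s) = -⅓
b(-102)/16820 + ((32803 + 98942) - 1*(-159594))/(243912 - 174157) = -⅓/16820 + ((32803 + 98942) - 1*(-159594))/(243912 - 174157) = -⅓*1/16820 + (131745 + 159594)/69755 = -1/50460 + 291339*(1/69755) = -1/50460 + 291339/69755 = 2940179237/703967460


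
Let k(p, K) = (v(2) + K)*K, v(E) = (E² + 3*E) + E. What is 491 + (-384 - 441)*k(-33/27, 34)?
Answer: -1289809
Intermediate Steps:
v(E) = E² + 4*E
k(p, K) = K*(12 + K) (k(p, K) = (2*(4 + 2) + K)*K = (2*6 + K)*K = (12 + K)*K = K*(12 + K))
491 + (-384 - 441)*k(-33/27, 34) = 491 + (-384 - 441)*(34*(12 + 34)) = 491 - 28050*46 = 491 - 825*1564 = 491 - 1290300 = -1289809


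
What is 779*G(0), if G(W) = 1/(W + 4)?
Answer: 779/4 ≈ 194.75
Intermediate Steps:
G(W) = 1/(4 + W)
779*G(0) = 779/(4 + 0) = 779/4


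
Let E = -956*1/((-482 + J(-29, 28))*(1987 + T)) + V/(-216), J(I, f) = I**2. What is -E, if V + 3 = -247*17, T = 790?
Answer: -2094473995/107669844 ≈ -19.453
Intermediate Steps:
V = -4202 (V = -3 - 247*17 = -3 - 4199 = -4202)
E = 2094473995/107669844 (E = -956*1/((-482 + (-29)**2)*(1987 + 790)) - 4202/(-216) = -956*1/(2777*(-482 + 841)) - 4202*(-1/216) = -956/(2777*359) + 2101/108 = -956/996943 + 2101/108 = 2094473995/107669844 ≈ 19.453)
-E = -1*2094473995/107669844 = -2094473995/107669844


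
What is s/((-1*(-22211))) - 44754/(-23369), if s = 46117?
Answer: 2071739267/519048859 ≈ 3.9914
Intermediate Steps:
s/((-1*(-22211))) - 44754/(-23369) = 46117/((-1*(-22211))) - 44754/(-23369) = 46117/22211 - 44754*(-1/23369) = 46117*(1/22211) + 44754/23369 = 46117/22211 + 44754/23369 = 2071739267/519048859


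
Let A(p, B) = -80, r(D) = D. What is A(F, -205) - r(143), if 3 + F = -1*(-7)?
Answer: -223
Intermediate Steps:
F = 4 (F = -3 - 1*(-7) = -3 + 7 = 4)
A(F, -205) - r(143) = -80 - 1*143 = -80 - 143 = -223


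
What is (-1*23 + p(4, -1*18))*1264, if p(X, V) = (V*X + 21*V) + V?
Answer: -620624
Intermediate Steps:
p(X, V) = 22*V + V*X (p(X, V) = (21*V + V*X) + V = 22*V + V*X)
(-1*23 + p(4, -1*18))*1264 = (-1*23 + (-1*18)*(22 + 4))*1264 = (-23 - 18*26)*1264 = (-23 - 468)*1264 = -491*1264 = -620624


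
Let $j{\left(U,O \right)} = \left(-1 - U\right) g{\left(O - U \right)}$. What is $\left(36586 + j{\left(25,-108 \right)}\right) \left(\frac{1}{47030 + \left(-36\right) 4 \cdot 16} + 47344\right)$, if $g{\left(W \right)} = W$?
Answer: $\frac{42396740070390}{22363} \approx 1.8958 \cdot 10^{9}$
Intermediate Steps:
$j{\left(U,O \right)} = \left(-1 - U\right) \left(O - U\right)$
$\left(36586 + j{\left(25,-108 \right)}\right) \left(\frac{1}{47030 + \left(-36\right) 4 \cdot 16} + 47344\right) = \left(36586 - \left(1 + 25\right) \left(-108 - 25\right)\right) \left(\frac{1}{47030 + \left(-36\right) 4 \cdot 16} + 47344\right) = \left(36586 - 26 \left(-108 - 25\right)\right) \left(\frac{1}{47030 - 2304} + 47344\right) = \left(36586 - 26 \left(-133\right)\right) \left(\frac{1}{47030 - 2304} + 47344\right) = \left(36586 + 3458\right) \left(\frac{1}{44726} + 47344\right) = 40044 \left(\frac{1}{44726} + 47344\right) = 40044 \cdot \frac{2117507745}{44726} = \frac{42396740070390}{22363}$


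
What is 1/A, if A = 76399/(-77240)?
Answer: -77240/76399 ≈ -1.0110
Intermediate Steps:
A = -76399/77240 (A = 76399*(-1/77240) = -76399/77240 ≈ -0.98911)
1/A = 1/(-76399/77240) = -77240/76399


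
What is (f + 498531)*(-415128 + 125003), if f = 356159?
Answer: -247966936250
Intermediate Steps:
(f + 498531)*(-415128 + 125003) = (356159 + 498531)*(-415128 + 125003) = 854690*(-290125) = -247966936250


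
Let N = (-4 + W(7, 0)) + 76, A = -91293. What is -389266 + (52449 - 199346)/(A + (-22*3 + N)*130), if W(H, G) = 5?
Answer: -34980463661/89863 ≈ -3.8926e+5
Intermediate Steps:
N = 77 (N = (-4 + 5) + 76 = 1 + 76 = 77)
-389266 + (52449 - 199346)/(A + (-22*3 + N)*130) = -389266 + (52449 - 199346)/(-91293 + (-22*3 + 77)*130) = -389266 - 146897/(-91293 + (-66 + 77)*130) = -389266 - 146897/(-91293 + 11*130) = -389266 - 146897/(-91293 + 1430) = -389266 - 146897/(-89863) = -389266 - 146897*(-1/89863) = -389266 + 146897/89863 = -34980463661/89863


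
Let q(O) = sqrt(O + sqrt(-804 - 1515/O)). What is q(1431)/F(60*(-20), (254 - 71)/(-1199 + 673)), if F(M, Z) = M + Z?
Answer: -526*sqrt(36177111 + 1113*I*sqrt(415361))/100389897 ≈ -0.031516 - 0.00031242*I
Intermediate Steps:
q(1431)/F(60*(-20), (254 - 71)/(-1199 + 673)) = sqrt(1431 + sqrt(3)*sqrt(-268 - 505/1431))/(60*(-20) + (254 - 71)/(-1199 + 673)) = sqrt(1431 + sqrt(3)*sqrt(-268 - 505*1/1431))/(-1200 + 183/(-526)) = sqrt(1431 + sqrt(3)*sqrt(-268 - 505/1431))/(-1200 + 183*(-1/526)) = sqrt(1431 + sqrt(3)*sqrt(-384013/1431))/(-1200 - 183/526) = sqrt(1431 + sqrt(3)*(7*I*sqrt(1246083)/477))/(-631383/526) = sqrt(1431 + 7*I*sqrt(415361)/159)*(-526/631383) = -526*sqrt(1431 + 7*I*sqrt(415361)/159)/631383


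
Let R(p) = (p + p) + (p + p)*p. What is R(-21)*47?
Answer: 39480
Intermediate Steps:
R(p) = 2*p + 2*p² (R(p) = 2*p + (2*p)*p = 2*p + 2*p²)
R(-21)*47 = (2*(-21)*(1 - 21))*47 = (2*(-21)*(-20))*47 = 840*47 = 39480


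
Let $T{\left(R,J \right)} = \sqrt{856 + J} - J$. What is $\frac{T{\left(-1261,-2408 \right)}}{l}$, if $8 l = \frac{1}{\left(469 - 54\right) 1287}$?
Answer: $10288998720 + 17091360 i \sqrt{97} \approx 1.0289 \cdot 10^{10} + 1.6833 \cdot 10^{8} i$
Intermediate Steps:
$l = \frac{1}{4272840}$ ($l = \frac{1}{8 \left(469 - 54\right) 1287} = \frac{1}{8 \cdot 415 \cdot 1287} = \frac{1}{8 \cdot 534105} = \frac{1}{8} \cdot \frac{1}{534105} = \frac{1}{4272840} \approx 2.3404 \cdot 10^{-7}$)
$\frac{T{\left(-1261,-2408 \right)}}{l} = \left(\sqrt{856 - 2408} - -2408\right) \frac{1}{\frac{1}{4272840}} = \left(\sqrt{-1552} + 2408\right) 4272840 = \left(4 i \sqrt{97} + 2408\right) 4272840 = \left(2408 + 4 i \sqrt{97}\right) 4272840 = 10288998720 + 17091360 i \sqrt{97}$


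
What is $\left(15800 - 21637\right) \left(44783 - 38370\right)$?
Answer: $-37432681$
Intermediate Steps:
$\left(15800 - 21637\right) \left(44783 - 38370\right) = \left(-5837\right) 6413 = -37432681$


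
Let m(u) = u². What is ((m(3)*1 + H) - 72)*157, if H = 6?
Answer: -8949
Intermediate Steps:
((m(3)*1 + H) - 72)*157 = ((3²*1 + 6) - 72)*157 = ((9*1 + 6) - 72)*157 = ((9 + 6) - 72)*157 = (15 - 72)*157 = -57*157 = -8949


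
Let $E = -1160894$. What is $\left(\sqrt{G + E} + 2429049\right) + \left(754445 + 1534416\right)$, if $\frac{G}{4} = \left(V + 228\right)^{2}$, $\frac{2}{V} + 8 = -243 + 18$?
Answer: $4717910 + \frac{i \sqrt{51735986830}}{233} \approx 4.7179 \cdot 10^{6} + 976.2 i$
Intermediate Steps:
$V = - \frac{2}{233}$ ($V = \frac{2}{-8 + \left(-243 + 18\right)} = \frac{2}{-8 - 225} = \frac{2}{-233} = 2 \left(- \frac{1}{233}\right) = - \frac{2}{233} \approx -0.0085837$)
$G = \frac{11287787536}{54289}$ ($G = 4 \left(- \frac{2}{233} + 228\right)^{2} = 4 \left(\frac{53122}{233}\right)^{2} = 4 \cdot \frac{2821946884}{54289} = \frac{11287787536}{54289} \approx 2.0792 \cdot 10^{5}$)
$\left(\sqrt{G + E} + 2429049\right) + \left(754445 + 1534416\right) = \left(\sqrt{\frac{11287787536}{54289} - 1160894} + 2429049\right) + \left(754445 + 1534416\right) = \left(\sqrt{- \frac{51735986830}{54289}} + 2429049\right) + 2288861 = \left(\frac{i \sqrt{51735986830}}{233} + 2429049\right) + 2288861 = \left(2429049 + \frac{i \sqrt{51735986830}}{233}\right) + 2288861 = 4717910 + \frac{i \sqrt{51735986830}}{233}$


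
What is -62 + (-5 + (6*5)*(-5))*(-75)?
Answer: 11563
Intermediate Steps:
-62 + (-5 + (6*5)*(-5))*(-75) = -62 + (-5 + 30*(-5))*(-75) = -62 + (-5 - 150)*(-75) = -62 - 155*(-75) = -62 + 11625 = 11563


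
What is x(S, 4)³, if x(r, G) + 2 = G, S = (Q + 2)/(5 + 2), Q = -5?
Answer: 8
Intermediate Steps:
S = -3/7 (S = (-5 + 2)/(5 + 2) = -3/7 ≈ -0.42857)
x(r, G) = -2 + G
x(S, 4)³ = (-2 + 4)³ = 2³ = 8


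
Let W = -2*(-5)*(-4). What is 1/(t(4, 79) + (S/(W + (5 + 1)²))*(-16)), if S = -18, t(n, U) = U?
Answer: ⅐ ≈ 0.14286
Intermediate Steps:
W = -40 (W = 10*(-4) = -40)
1/(t(4, 79) + (S/(W + (5 + 1)²))*(-16)) = 1/(79 + (-18/(-40 + (5 + 1)²))*(-16)) = 1/(79 + (-18/(-40 + 6²))*(-16)) = 1/(79 + (-18/(-40 + 36))*(-16)) = 1/(79 + (-18/(-4))*(-16)) = 1/(79 - ¼*(-18)*(-16)) = 1/(79 + (9/2)*(-16)) = 1/(79 - 72) = 1/7 = ⅐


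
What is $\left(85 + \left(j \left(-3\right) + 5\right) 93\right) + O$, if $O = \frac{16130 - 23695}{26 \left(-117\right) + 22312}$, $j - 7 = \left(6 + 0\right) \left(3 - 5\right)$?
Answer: $\frac{7494517}{3854} \approx 1944.6$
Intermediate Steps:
$j = -5$ ($j = 7 + \left(6 + 0\right) \left(3 - 5\right) = 7 + 6 \left(-2\right) = 7 - 12 = -5$)
$O = - \frac{1513}{3854}$ ($O = - \frac{7565}{-3042 + 22312} = - \frac{7565}{19270} = \left(-7565\right) \frac{1}{19270} = - \frac{1513}{3854} \approx -0.39258$)
$\left(85 + \left(j \left(-3\right) + 5\right) 93\right) + O = \left(85 + \left(\left(-5\right) \left(-3\right) + 5\right) 93\right) - \frac{1513}{3854} = \left(85 + \left(15 + 5\right) 93\right) - \frac{1513}{3854} = \left(85 + 20 \cdot 93\right) - \frac{1513}{3854} = \left(85 + 1860\right) - \frac{1513}{3854} = 1945 - \frac{1513}{3854} = \frac{7494517}{3854}$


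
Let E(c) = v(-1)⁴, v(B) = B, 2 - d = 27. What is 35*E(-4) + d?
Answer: 10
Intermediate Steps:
d = -25 (d = 2 - 1*27 = 2 - 27 = -25)
E(c) = 1 (E(c) = (-1)⁴ = 1)
35*E(-4) + d = 35*1 - 25 = 35 - 25 = 10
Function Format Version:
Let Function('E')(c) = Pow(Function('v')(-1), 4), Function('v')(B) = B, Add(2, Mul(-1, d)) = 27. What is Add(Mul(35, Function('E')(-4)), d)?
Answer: 10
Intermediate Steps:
d = -25 (d = Add(2, Mul(-1, 27)) = Add(2, -27) = -25)
Function('E')(c) = 1 (Function('E')(c) = Pow(-1, 4) = 1)
Add(Mul(35, Function('E')(-4)), d) = Add(Mul(35, 1), -25) = Add(35, -25) = 10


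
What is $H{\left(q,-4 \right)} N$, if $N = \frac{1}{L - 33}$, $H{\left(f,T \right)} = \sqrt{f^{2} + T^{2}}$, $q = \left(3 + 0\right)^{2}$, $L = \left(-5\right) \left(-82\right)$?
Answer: $\frac{\sqrt{97}}{377} \approx 0.026124$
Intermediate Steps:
$L = 410$
$q = 9$ ($q = 3^{2} = 9$)
$H{\left(f,T \right)} = \sqrt{T^{2} + f^{2}}$
$N = \frac{1}{377}$ ($N = \frac{1}{410 - 33} = \frac{1}{377} \approx 0.0026525$)
$H{\left(q,-4 \right)} N = \sqrt{\left(-4\right)^{2} + 9^{2}} \cdot \frac{1}{377} = \sqrt{16 + 81} \cdot \frac{1}{377} = \sqrt{97} \cdot \frac{1}{377} = \frac{\sqrt{97}}{377}$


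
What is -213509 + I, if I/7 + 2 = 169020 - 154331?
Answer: -110700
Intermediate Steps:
I = 102809 (I = -14 + 7*(169020 - 154331) = -14 + 7*14689 = -14 + 102823 = 102809)
-213509 + I = -213509 + 102809 = -110700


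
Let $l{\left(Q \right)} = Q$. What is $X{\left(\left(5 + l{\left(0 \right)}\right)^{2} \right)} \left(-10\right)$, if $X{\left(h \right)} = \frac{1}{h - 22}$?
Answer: $- \frac{10}{3} \approx -3.3333$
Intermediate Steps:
$X{\left(h \right)} = \frac{1}{-22 + h}$
$X{\left(\left(5 + l{\left(0 \right)}\right)^{2} \right)} \left(-10\right) = \frac{1}{-22 + \left(5 + 0\right)^{2}} \left(-10\right) = \frac{1}{-22 + 5^{2}} \left(-10\right) = \frac{1}{-22 + 25} \left(-10\right) = \frac{1}{3} \left(-10\right) = - \frac{10}{3}$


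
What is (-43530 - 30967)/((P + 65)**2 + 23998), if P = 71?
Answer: -74497/42494 ≈ -1.7531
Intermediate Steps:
(-43530 - 30967)/((P + 65)**2 + 23998) = (-43530 - 30967)/((71 + 65)**2 + 23998) = -74497/(136**2 + 23998) = -74497/(18496 + 23998) = -74497/42494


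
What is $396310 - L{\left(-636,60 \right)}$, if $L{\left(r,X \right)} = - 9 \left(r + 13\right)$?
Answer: $390703$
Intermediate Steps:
$L{\left(r,X \right)} = -117 - 9 r$ ($L{\left(r,X \right)} = - 9 \left(13 + r\right) = -117 - 9 r$)
$396310 - L{\left(-636,60 \right)} = 396310 - \left(-117 - -5724\right) = 396310 - \left(-117 + 5724\right) = 396310 - 5607 = 390703$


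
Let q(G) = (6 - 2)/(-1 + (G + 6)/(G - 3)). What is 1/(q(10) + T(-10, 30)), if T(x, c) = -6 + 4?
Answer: 9/10 ≈ 0.90000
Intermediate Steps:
q(G) = 4/(-1 + (6 + G)/(-3 + G))
T(x, c) = -2
1/(q(10) + T(-10, 30)) = 1/((-4/3 + (4/9)*10) - 2) = 1/((-4/3 + 40/9) - 2) = 1/(28/9 - 2) = 1/(10/9) = 9/10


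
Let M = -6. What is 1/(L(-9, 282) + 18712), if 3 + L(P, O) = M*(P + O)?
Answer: 1/17071 ≈ 5.8579e-5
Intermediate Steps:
L(P, O) = -3 - 6*O - 6*P (L(P, O) = -3 - 6*(P + O) = -3 - 6*(O + P) = -3 + (-6*O - 6*P) = -3 - 6*O - 6*P)
1/(L(-9, 282) + 18712) = 1/((-3 - 6*282 - 6*(-9)) + 18712) = 1/((-3 - 1692 + 54) + 18712) = 1/(-1641 + 18712) = 1/17071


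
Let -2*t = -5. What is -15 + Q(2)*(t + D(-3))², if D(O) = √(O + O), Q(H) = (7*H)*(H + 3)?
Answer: 5/2 + 350*I*√6 ≈ 2.5 + 857.32*I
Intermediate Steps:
Q(H) = 7*H*(3 + H) (Q(H) = (7*H)*(3 + H) = 7*H*(3 + H))
t = 5/2 (t = -½*(-5) = 5/2 ≈ 2.5000)
D(O) = √2*√O (D(O) = √(2*O) = √2*√O)
-15 + Q(2)*(t + D(-3))² = -15 + (7*2*(3 + 2))*(5/2 + √2*√(-3))² = -15 + (7*2*5)*(5/2 + √2*(I*√3))² = -15 + 70*(5/2 + I*√6)²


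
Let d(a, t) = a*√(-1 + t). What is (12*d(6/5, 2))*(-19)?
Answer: -1368/5 ≈ -273.60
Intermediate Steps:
(12*d(6/5, 2))*(-19) = (12*((6/5)*√(-1 + 2)))*(-19) = (12*((6*(⅕))*√1))*(-19) = (12*((6/5)*1))*(-19) = (12*(6/5))*(-19) = (72/5)*(-19) = -1368/5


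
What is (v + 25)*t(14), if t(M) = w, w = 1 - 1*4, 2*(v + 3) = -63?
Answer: 57/2 ≈ 28.500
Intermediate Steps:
v = -69/2 (v = -3 + (1/2)*(-63) = -3 - 63/2 = -69/2 ≈ -34.500)
w = -3 (w = 1 - 4 = -3)
t(M) = -3
(v + 25)*t(14) = (-69/2 + 25)*(-3) = -19/2*(-3) = 57/2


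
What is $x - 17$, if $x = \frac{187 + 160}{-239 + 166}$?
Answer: $- \frac{1588}{73} \approx -21.753$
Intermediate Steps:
$x = - \frac{347}{73}$ ($x = \frac{347}{-73} = 347 \left(- \frac{1}{73}\right) = - \frac{347}{73} \approx -4.7534$)
$x - 17 = - \frac{347}{73} - 17 = - \frac{1588}{73}$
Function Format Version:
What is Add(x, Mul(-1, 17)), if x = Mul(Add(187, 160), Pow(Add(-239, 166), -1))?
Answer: Rational(-1588, 73) ≈ -21.753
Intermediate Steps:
x = Rational(-347, 73) (x = Mul(347, Pow(-73, -1)) = Mul(347, Rational(-1, 73)) = Rational(-347, 73) ≈ -4.7534)
Add(x, Mul(-1, 17)) = Add(Rational(-347, 73), Mul(-1, 17)) = Add(Rational(-347, 73), -17) = Rational(-1588, 73)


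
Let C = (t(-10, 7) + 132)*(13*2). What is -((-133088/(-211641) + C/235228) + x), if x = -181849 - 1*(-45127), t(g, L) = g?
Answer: 1701630228685885/12445972287 ≈ 1.3672e+5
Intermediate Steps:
C = 3172 (C = (-10 + 132)*(13*2) = 122*26 = 3172)
x = -136722 (x = -181849 + 45127 = -136722)
-((-133088/(-211641) + C/235228) + x) = -((-133088/(-211641) + 3172/235228) - 136722) = -((-133088*(-1/211641) + 3172*(1/235228)) - 136722) = -((133088/211641 + 793/58807) - 136722) = -(7994337329/12445972287 - 136722) = -1*(-1701630228685885/12445972287) = 1701630228685885/12445972287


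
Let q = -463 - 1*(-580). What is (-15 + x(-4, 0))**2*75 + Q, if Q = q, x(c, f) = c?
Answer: 27192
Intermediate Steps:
q = 117 (q = -463 + 580 = 117)
Q = 117
(-15 + x(-4, 0))**2*75 + Q = (-15 - 4)**2*75 + 117 = (-19)**2*75 + 117 = 361*75 + 117 = 27075 + 117 = 27192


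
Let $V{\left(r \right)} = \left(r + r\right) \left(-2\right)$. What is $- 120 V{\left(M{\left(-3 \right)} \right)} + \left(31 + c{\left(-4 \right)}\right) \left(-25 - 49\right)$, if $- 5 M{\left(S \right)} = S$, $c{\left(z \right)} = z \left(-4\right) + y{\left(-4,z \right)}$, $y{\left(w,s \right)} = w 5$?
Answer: $-1710$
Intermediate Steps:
$y{\left(w,s \right)} = 5 w$
$c{\left(z \right)} = -20 - 4 z$ ($c{\left(z \right)} = z \left(-4\right) + 5 \left(-4\right) = - 4 z - 20 = -20 - 4 z$)
$M{\left(S \right)} = - \frac{S}{5}$
$V{\left(r \right)} = - 4 r$ ($V{\left(r \right)} = 2 r \left(-2\right) = - 4 r$)
$- 120 V{\left(M{\left(-3 \right)} \right)} + \left(31 + c{\left(-4 \right)}\right) \left(-25 - 49\right) = - 120 \left(- 4 \left(\left(- \frac{1}{5}\right) \left(-3\right)\right)\right) + \left(31 - 4\right) \left(-25 - 49\right) = - 120 \left(\left(-4\right) \frac{3}{5}\right) + \left(31 + \left(-20 + 16\right)\right) \left(-74\right) = \left(-120\right) \left(- \frac{12}{5}\right) + \left(31 - 4\right) \left(-74\right) = 288 + 27 \left(-74\right) = 288 - 1998 = -1710$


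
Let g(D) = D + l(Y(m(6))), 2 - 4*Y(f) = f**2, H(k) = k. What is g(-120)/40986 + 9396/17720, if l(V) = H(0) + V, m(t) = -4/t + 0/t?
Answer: 861716131/1634111820 ≈ 0.52733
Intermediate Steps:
m(t) = -4/t (m(t) = -4/t + 0 = -4/t)
Y(f) = 1/2 - f**2/4
l(V) = V (l(V) = 0 + V = V)
g(D) = 7/18 + D (g(D) = D + (1/2 - (-4/6)**2/4) = D + (1/2 - (-4*1/6)**2/4) = D + (1/2 - (-2/3)**2/4) = D + (1/2 - 1/4*4/9) = D + (1/2 - 1/9) = D + 7/18 = 7/18 + D)
g(-120)/40986 + 9396/17720 = (7/18 - 120)/40986 + 9396/17720 = -2153/18*1/40986 + 9396*(1/17720) = -2153/737748 + 2349/4430 = 861716131/1634111820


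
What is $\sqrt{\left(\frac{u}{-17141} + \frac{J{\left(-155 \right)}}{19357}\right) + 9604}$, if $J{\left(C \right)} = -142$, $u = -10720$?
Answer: $\frac{\sqrt{1057373713217349295742}}{331798337} \approx 98.003$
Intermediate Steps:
$\sqrt{\left(\frac{u}{-17141} + \frac{J{\left(-155 \right)}}{19357}\right) + 9604} = \sqrt{\left(- \frac{10720}{-17141} - \frac{142}{19357}\right) + 9604} = \sqrt{\left(\left(-10720\right) \left(- \frac{1}{17141}\right) - \frac{142}{19357}\right) + 9604} = \sqrt{\left(\frac{10720}{17141} - \frac{142}{19357}\right) + 9604} = \sqrt{\frac{205073018}{331798337} + 9604} = \sqrt{\frac{3186796301566}{331798337}} = \frac{\sqrt{1057373713217349295742}}{331798337}$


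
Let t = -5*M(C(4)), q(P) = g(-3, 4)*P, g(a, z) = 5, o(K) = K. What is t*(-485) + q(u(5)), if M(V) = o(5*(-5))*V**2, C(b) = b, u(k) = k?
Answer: -969975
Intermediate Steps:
M(V) = -25*V**2 (M(V) = (5*(-5))*V**2 = -25*V**2)
q(P) = 5*P
t = 2000 (t = -(-125)*4**2 = -(-125)*16 = -5*(-400) = 2000)
t*(-485) + q(u(5)) = 2000*(-485) + 5*5 = -970000 + 25 = -969975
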